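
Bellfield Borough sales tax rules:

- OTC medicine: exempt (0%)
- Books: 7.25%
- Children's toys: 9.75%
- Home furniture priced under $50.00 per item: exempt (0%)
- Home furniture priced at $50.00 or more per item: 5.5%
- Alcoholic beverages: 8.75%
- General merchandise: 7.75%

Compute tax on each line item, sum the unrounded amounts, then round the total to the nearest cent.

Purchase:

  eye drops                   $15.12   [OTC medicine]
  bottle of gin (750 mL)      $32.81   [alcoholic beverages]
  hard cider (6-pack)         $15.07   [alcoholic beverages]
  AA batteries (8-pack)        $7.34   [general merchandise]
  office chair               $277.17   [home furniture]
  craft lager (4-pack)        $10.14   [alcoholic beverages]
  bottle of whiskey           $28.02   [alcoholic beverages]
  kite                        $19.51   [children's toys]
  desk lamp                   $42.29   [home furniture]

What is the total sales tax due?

Eye drops $15.12: OTC medicine → 0% → $0.00
Bottle of gin (750 mL) $32.81: alcoholic beverages → 8.75% → $2.870875
Hard cider (6-pack) $15.07: alcoholic beverages → 8.75% → $1.318625
AA batteries (8-pack) $7.34: general merchandise → 7.75% → $0.56885
Office chair $277.17: home furniture, $50.00 or more → 5.5% → $15.24435
Craft lager (4-pack) $10.14: alcoholic beverages → 8.75% → $0.88725
Bottle of whiskey $28.02: alcoholic beverages → 8.75% → $2.45175
Kite $19.51: children's toys → 9.75% → $1.902225
Desk lamp $42.29: home furniture, under $50.00 → 0% → $0.00
Unrounded tax sum = $25.243925 → $25.24

$25.24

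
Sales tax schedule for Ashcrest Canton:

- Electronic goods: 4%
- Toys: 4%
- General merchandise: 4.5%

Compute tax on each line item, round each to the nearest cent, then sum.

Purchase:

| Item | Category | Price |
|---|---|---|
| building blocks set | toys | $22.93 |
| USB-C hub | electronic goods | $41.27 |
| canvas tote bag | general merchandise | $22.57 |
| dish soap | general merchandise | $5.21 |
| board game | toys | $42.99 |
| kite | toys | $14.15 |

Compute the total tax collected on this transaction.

$6.11

Building blocks set $22.93: toys → 4% → $0.92
USB-C hub $41.27: electronic goods → 4% → $1.65
Canvas tote bag $22.57: general merchandise → 4.5% → $1.02
Dish soap $5.21: general merchandise → 4.5% → $0.23
Board game $42.99: toys → 4% → $1.72
Kite $14.15: toys → 4% → $0.57
Total tax = $0.92 + $1.65 + $1.02 + $0.23 + $1.72 + $0.57 = $6.11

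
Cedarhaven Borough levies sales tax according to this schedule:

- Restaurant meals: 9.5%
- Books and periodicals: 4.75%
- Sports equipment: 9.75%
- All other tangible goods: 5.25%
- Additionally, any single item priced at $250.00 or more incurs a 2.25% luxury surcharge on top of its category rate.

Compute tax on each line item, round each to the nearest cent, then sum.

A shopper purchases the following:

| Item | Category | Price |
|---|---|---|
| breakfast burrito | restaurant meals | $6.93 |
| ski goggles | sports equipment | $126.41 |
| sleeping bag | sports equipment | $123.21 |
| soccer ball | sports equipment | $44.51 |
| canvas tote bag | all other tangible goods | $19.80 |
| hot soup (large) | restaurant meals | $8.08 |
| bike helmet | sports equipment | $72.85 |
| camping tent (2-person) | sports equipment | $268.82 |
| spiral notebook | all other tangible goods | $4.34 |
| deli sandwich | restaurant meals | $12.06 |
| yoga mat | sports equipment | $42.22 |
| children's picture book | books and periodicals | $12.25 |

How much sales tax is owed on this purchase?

$76.58

Breakfast burrito $6.93: restaurant meals → 9.5% → $0.66
Ski goggles $126.41: sports equipment → 9.75% → $12.32
Sleeping bag $123.21: sports equipment → 9.75% → $12.01
Soccer ball $44.51: sports equipment → 9.75% → $4.34
Canvas tote bag $19.80: all other tangible goods → 5.25% → $1.04
Hot soup (large) $8.08: restaurant meals → 9.5% → $0.77
Bike helmet $72.85: sports equipment → 9.75% → $7.10
Camping tent (2-person) $268.82: sports equipment → 9.75% + 2.25% surcharge = 12% → $32.26
Spiral notebook $4.34: all other tangible goods → 5.25% → $0.23
Deli sandwich $12.06: restaurant meals → 9.5% → $1.15
Yoga mat $42.22: sports equipment → 9.75% → $4.12
Children's picture book $12.25: books and periodicals → 4.75% → $0.58
Total tax = $0.66 + $12.32 + $12.01 + $4.34 + $1.04 + $0.77 + $7.10 + $32.26 + $0.23 + $1.15 + $4.12 + $0.58 = $76.58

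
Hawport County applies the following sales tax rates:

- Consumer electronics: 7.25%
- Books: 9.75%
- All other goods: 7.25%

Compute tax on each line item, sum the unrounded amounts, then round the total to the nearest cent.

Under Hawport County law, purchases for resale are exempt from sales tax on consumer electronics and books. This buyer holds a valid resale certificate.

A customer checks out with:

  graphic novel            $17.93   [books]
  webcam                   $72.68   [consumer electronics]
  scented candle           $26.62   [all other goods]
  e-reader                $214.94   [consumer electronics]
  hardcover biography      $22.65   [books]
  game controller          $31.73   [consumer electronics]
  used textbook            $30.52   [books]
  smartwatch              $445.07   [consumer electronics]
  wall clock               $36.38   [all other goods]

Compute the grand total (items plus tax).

$903.09

Graphic novel $17.93: books, buyer-exempt → 0% → $0.00
Webcam $72.68: consumer electronics, buyer-exempt → 0% → $0.00
Scented candle $26.62: all other goods → 7.25% → $1.92995
E-reader $214.94: consumer electronics, buyer-exempt → 0% → $0.00
Hardcover biography $22.65: books, buyer-exempt → 0% → $0.00
Game controller $31.73: consumer electronics, buyer-exempt → 0% → $0.00
Used textbook $30.52: books, buyer-exempt → 0% → $0.00
Smartwatch $445.07: consumer electronics, buyer-exempt → 0% → $0.00
Wall clock $36.38: all other goods → 7.25% → $2.63755
Subtotal = $898.52; unrounded tax = $4.5675 → $4.57; total due = $903.09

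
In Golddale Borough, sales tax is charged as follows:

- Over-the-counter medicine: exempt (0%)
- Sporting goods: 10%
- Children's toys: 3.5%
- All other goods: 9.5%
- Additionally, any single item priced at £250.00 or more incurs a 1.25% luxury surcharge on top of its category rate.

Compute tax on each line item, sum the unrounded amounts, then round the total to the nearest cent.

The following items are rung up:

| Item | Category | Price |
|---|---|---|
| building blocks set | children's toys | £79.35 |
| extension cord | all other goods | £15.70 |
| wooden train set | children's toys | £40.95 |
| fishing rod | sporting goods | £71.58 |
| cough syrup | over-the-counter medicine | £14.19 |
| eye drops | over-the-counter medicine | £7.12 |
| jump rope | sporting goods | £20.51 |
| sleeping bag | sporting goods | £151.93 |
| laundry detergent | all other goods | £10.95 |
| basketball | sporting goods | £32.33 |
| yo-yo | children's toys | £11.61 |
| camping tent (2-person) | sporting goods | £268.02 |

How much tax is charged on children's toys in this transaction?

Building blocks set £79.35: children's toys → 3.5% → £2.77725
Wooden train set £40.95: children's toys → 3.5% → £1.43325
Yo-yo £11.61: children's toys → 3.5% → £0.40635
Tax on children's toys: unrounded sum = £4.61685 → £4.62

£4.62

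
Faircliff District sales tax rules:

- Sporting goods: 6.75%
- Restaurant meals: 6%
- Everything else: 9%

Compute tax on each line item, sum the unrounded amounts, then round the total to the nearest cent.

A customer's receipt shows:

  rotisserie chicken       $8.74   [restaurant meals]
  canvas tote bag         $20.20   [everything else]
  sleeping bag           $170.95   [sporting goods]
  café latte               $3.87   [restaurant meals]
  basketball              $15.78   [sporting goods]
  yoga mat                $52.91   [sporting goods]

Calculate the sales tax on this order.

$18.75

Rotisserie chicken $8.74: restaurant meals → 6% → $0.5244
Canvas tote bag $20.20: everything else → 9% → $1.818
Sleeping bag $170.95: sporting goods → 6.75% → $11.539125
Café latte $3.87: restaurant meals → 6% → $0.2322
Basketball $15.78: sporting goods → 6.75% → $1.06515
Yoga mat $52.91: sporting goods → 6.75% → $3.571425
Unrounded tax sum = $18.7503 → $18.75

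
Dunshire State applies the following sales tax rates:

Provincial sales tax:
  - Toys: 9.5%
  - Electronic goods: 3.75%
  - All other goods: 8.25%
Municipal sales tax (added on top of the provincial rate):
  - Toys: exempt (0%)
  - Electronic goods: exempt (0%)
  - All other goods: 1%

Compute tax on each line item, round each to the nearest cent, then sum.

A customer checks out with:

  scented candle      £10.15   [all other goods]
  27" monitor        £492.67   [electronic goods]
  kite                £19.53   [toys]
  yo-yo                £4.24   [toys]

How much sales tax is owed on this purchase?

£21.68

Scented candle £10.15: all other goods → 8.25% + 1% municipal = 9.25% → £0.94
27" monitor £492.67: electronic goods → 3.75% + 0% municipal = 3.75% → £18.48
Kite £19.53: toys → 9.5% + 0% municipal = 9.5% → £1.86
Yo-yo £4.24: toys → 9.5% + 0% municipal = 9.5% → £0.40
Total tax = £0.94 + £18.48 + £1.86 + £0.40 = £21.68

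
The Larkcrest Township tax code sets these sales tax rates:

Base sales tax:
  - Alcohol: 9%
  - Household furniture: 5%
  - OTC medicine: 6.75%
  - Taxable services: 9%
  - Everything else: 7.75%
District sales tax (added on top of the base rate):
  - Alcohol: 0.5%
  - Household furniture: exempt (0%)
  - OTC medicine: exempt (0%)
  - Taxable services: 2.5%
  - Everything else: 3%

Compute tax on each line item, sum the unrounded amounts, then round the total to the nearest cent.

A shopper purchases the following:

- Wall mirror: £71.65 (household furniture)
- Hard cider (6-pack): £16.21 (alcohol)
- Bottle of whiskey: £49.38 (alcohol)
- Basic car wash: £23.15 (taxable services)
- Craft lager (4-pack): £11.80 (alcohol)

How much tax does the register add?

Wall mirror £71.65: household furniture → 5% + 0% district = 5% → £3.5825
Hard cider (6-pack) £16.21: alcohol → 9% + 0.5% district = 9.5% → £1.53995
Bottle of whiskey £49.38: alcohol → 9% + 0.5% district = 9.5% → £4.6911
Basic car wash £23.15: taxable services → 9% + 2.5% district = 11.5% → £2.66225
Craft lager (4-pack) £11.80: alcohol → 9% + 0.5% district = 9.5% → £1.121
Unrounded tax sum = £13.5968 → £13.60

£13.60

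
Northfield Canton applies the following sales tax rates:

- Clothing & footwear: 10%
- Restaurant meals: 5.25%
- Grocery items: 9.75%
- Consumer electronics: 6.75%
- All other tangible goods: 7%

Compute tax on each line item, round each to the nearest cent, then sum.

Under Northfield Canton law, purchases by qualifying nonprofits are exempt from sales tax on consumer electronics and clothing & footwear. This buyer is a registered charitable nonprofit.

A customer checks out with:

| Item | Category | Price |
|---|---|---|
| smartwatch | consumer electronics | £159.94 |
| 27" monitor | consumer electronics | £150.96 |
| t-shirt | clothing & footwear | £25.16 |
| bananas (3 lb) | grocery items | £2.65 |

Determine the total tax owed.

Smartwatch £159.94: consumer electronics, buyer-exempt → 0% → £0.00
27" monitor £150.96: consumer electronics, buyer-exempt → 0% → £0.00
T-shirt £25.16: clothing & footwear, buyer-exempt → 0% → £0.00
Bananas (3 lb) £2.65: grocery items → 9.75% → £0.26
Total tax = £0.26

£0.26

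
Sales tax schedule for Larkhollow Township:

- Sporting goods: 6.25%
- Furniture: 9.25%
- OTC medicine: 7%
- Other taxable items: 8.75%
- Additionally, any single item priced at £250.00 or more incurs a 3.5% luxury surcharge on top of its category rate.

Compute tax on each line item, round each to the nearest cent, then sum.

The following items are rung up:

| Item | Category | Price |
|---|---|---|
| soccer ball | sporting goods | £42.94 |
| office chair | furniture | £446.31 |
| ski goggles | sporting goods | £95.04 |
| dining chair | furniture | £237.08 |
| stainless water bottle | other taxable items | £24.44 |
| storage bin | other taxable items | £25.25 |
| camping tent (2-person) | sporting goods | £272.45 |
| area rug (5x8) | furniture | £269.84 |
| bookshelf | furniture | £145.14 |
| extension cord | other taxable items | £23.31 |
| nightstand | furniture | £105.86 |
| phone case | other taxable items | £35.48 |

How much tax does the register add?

Soccer ball £42.94: sporting goods → 6.25% → £2.68
Office chair £446.31: furniture → 9.25% + 3.5% surcharge = 12.75% → £56.90
Ski goggles £95.04: sporting goods → 6.25% → £5.94
Dining chair £237.08: furniture → 9.25% → £21.93
Stainless water bottle £24.44: other taxable items → 8.75% → £2.14
Storage bin £25.25: other taxable items → 8.75% → £2.21
Camping tent (2-person) £272.45: sporting goods → 6.25% + 3.5% surcharge = 9.75% → £26.56
Area rug (5x8) £269.84: furniture → 9.25% + 3.5% surcharge = 12.75% → £34.40
Bookshelf £145.14: furniture → 9.25% → £13.43
Extension cord £23.31: other taxable items → 8.75% → £2.04
Nightstand £105.86: furniture → 9.25% → £9.79
Phone case £35.48: other taxable items → 8.75% → £3.10
Total tax = £2.68 + £56.90 + £5.94 + £21.93 + £2.14 + £2.21 + £26.56 + £34.40 + £13.43 + £2.04 + £9.79 + £3.10 = £181.12

£181.12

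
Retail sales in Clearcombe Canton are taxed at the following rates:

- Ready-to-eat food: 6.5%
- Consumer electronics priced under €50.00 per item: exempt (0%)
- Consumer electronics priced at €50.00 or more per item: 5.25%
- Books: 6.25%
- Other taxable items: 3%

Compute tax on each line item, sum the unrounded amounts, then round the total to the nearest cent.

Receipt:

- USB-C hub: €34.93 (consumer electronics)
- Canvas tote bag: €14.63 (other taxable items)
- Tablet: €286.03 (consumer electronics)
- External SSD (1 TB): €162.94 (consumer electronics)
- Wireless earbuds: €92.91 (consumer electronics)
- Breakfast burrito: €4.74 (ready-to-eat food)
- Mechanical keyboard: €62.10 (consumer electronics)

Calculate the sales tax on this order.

€32.46

USB-C hub €34.93: consumer electronics, under €50.00 → 0% → €0.00
Canvas tote bag €14.63: other taxable items → 3% → €0.4389
Tablet €286.03: consumer electronics, €50.00 or more → 5.25% → €15.016575
External SSD (1 TB) €162.94: consumer electronics, €50.00 or more → 5.25% → €8.55435
Wireless earbuds €92.91: consumer electronics, €50.00 or more → 5.25% → €4.877775
Breakfast burrito €4.74: ready-to-eat food → 6.5% → €0.3081
Mechanical keyboard €62.10: consumer electronics, €50.00 or more → 5.25% → €3.26025
Unrounded tax sum = €32.45595 → €32.46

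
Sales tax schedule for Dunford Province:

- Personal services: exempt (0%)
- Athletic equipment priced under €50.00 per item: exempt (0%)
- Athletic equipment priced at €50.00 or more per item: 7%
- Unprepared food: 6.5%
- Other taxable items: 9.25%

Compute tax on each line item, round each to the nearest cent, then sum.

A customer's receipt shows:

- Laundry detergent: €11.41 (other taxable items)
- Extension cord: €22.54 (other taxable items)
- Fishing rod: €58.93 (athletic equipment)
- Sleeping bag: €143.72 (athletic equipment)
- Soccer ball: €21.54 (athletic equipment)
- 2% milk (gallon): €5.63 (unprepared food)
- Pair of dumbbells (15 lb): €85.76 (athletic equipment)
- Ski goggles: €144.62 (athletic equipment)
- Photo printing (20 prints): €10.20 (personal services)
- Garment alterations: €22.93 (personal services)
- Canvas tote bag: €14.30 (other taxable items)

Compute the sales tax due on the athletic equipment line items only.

€30.31

Fishing rod €58.93: athletic equipment, €50.00 or more → 7% → €4.13
Sleeping bag €143.72: athletic equipment, €50.00 or more → 7% → €10.06
Soccer ball €21.54: athletic equipment, under €50.00 → 0% → €0.00
Pair of dumbbells (15 lb) €85.76: athletic equipment, €50.00 or more → 7% → €6.00
Ski goggles €144.62: athletic equipment, €50.00 or more → 7% → €10.12
Tax on athletic equipment = €4.13 + €10.06 + €0.00 + €6.00 + €10.12 = €30.31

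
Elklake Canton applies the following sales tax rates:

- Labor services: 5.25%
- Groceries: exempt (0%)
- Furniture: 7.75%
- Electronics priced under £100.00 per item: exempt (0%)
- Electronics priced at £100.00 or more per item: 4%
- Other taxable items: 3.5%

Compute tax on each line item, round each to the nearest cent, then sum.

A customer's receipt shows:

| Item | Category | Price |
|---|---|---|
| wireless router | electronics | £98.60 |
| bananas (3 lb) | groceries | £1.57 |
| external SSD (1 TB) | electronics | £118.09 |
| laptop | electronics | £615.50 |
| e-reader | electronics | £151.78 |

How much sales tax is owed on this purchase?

Wireless router £98.60: electronics, under £100.00 → 0% → £0.00
Bananas (3 lb) £1.57: groceries → 0% → £0.00
External SSD (1 TB) £118.09: electronics, £100.00 or more → 4% → £4.72
Laptop £615.50: electronics, £100.00 or more → 4% → £24.62
E-reader £151.78: electronics, £100.00 or more → 4% → £6.07
Total tax = £4.72 + £24.62 + £6.07 = £35.41

£35.41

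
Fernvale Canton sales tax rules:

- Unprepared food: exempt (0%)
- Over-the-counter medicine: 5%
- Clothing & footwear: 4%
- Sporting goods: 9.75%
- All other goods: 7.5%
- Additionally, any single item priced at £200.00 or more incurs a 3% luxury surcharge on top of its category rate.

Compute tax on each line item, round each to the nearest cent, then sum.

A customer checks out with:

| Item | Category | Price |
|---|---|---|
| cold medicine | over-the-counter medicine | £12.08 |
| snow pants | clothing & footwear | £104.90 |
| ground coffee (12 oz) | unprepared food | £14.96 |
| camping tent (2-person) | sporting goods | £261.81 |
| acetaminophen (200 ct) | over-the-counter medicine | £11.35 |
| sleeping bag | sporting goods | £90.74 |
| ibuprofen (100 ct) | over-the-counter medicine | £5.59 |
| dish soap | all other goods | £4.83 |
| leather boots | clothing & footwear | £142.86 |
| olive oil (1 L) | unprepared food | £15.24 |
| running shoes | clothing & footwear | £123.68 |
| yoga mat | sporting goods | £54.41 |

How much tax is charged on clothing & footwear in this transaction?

Snow pants £104.90: clothing & footwear → 4% → £4.20
Leather boots £142.86: clothing & footwear → 4% → £5.71
Running shoes £123.68: clothing & footwear → 4% → £4.95
Tax on clothing & footwear = £4.20 + £5.71 + £4.95 = £14.86

£14.86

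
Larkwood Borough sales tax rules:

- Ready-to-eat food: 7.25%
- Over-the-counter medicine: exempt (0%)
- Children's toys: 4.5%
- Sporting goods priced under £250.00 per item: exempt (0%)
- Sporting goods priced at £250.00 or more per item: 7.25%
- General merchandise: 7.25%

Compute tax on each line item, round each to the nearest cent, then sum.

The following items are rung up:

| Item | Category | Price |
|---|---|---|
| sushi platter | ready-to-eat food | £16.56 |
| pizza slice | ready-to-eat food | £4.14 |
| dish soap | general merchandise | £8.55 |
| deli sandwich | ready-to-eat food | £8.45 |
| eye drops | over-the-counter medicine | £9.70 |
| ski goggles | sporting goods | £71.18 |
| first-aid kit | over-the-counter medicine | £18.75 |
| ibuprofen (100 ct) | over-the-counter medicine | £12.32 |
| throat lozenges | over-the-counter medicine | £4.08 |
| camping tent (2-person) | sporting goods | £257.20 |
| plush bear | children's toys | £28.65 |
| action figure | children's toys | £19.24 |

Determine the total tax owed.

£23.54

Sushi platter £16.56: ready-to-eat food → 7.25% → £1.20
Pizza slice £4.14: ready-to-eat food → 7.25% → £0.30
Dish soap £8.55: general merchandise → 7.25% → £0.62
Deli sandwich £8.45: ready-to-eat food → 7.25% → £0.61
Eye drops £9.70: over-the-counter medicine → 0% → £0.00
Ski goggles £71.18: sporting goods, under £250.00 → 0% → £0.00
First-aid kit £18.75: over-the-counter medicine → 0% → £0.00
Ibuprofen (100 ct) £12.32: over-the-counter medicine → 0% → £0.00
Throat lozenges £4.08: over-the-counter medicine → 0% → £0.00
Camping tent (2-person) £257.20: sporting goods, £250.00 or more → 7.25% → £18.65
Plush bear £28.65: children's toys → 4.5% → £1.29
Action figure £19.24: children's toys → 4.5% → £0.87
Total tax = £1.20 + £0.30 + £0.62 + £0.61 + £18.65 + £1.29 + £0.87 = £23.54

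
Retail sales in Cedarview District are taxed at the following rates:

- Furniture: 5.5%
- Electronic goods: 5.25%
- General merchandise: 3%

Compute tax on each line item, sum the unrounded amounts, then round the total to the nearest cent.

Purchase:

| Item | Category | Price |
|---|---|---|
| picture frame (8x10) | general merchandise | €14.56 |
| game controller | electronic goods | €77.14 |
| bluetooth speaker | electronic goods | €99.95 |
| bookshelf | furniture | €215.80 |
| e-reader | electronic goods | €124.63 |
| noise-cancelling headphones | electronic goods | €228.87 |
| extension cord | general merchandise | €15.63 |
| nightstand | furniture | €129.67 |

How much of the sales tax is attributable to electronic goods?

€27.86

Game controller €77.14: electronic goods → 5.25% → €4.04985
Bluetooth speaker €99.95: electronic goods → 5.25% → €5.247375
E-reader €124.63: electronic goods → 5.25% → €6.543075
Noise-cancelling headphones €228.87: electronic goods → 5.25% → €12.015675
Tax on electronic goods: unrounded sum = €27.855975 → €27.86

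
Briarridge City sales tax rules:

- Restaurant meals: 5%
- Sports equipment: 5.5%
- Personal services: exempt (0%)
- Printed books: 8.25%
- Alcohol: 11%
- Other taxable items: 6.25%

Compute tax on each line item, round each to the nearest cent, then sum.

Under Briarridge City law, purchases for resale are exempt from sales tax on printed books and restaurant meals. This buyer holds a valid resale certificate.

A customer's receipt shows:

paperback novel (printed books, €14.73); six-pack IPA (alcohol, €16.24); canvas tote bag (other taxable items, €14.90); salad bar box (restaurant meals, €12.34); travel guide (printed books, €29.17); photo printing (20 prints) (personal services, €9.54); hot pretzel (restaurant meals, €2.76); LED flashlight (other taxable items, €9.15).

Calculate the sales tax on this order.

Paperback novel €14.73: printed books, buyer-exempt → 0% → €0.00
Six-pack IPA €16.24: alcohol → 11% → €1.79
Canvas tote bag €14.90: other taxable items → 6.25% → €0.93
Salad bar box €12.34: restaurant meals, buyer-exempt → 0% → €0.00
Travel guide €29.17: printed books, buyer-exempt → 0% → €0.00
Photo printing (20 prints) €9.54: personal services → 0% → €0.00
Hot pretzel €2.76: restaurant meals, buyer-exempt → 0% → €0.00
LED flashlight €9.15: other taxable items → 6.25% → €0.57
Total tax = €1.79 + €0.93 + €0.57 = €3.29

€3.29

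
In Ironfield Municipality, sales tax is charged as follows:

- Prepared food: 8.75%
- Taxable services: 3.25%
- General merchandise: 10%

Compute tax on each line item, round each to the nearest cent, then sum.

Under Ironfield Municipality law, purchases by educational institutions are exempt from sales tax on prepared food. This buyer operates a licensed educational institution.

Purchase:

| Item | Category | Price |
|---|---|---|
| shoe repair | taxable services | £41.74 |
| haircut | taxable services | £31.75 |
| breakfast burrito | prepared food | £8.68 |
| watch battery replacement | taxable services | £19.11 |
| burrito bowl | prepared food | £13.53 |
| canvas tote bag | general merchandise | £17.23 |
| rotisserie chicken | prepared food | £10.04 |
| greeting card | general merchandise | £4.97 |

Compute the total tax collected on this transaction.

£5.23

Shoe repair £41.74: taxable services → 3.25% → £1.36
Haircut £31.75: taxable services → 3.25% → £1.03
Breakfast burrito £8.68: prepared food, buyer-exempt → 0% → £0.00
Watch battery replacement £19.11: taxable services → 3.25% → £0.62
Burrito bowl £13.53: prepared food, buyer-exempt → 0% → £0.00
Canvas tote bag £17.23: general merchandise → 10% → £1.72
Rotisserie chicken £10.04: prepared food, buyer-exempt → 0% → £0.00
Greeting card £4.97: general merchandise → 10% → £0.50
Total tax = £1.36 + £1.03 + £0.62 + £1.72 + £0.50 = £5.23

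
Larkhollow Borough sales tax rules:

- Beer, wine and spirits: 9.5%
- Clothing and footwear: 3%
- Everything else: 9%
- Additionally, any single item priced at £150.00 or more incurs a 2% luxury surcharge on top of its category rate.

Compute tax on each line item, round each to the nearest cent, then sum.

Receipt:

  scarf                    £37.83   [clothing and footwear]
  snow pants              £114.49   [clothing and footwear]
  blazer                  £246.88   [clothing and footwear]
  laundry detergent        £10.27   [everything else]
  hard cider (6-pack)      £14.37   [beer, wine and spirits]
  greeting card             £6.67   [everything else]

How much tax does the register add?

£19.79

Scarf £37.83: clothing and footwear → 3% → £1.13
Snow pants £114.49: clothing and footwear → 3% → £3.43
Blazer £246.88: clothing and footwear → 3% + 2% surcharge = 5% → £12.34
Laundry detergent £10.27: everything else → 9% → £0.92
Hard cider (6-pack) £14.37: beer, wine and spirits → 9.5% → £1.37
Greeting card £6.67: everything else → 9% → £0.60
Total tax = £1.13 + £3.43 + £12.34 + £0.92 + £1.37 + £0.60 = £19.79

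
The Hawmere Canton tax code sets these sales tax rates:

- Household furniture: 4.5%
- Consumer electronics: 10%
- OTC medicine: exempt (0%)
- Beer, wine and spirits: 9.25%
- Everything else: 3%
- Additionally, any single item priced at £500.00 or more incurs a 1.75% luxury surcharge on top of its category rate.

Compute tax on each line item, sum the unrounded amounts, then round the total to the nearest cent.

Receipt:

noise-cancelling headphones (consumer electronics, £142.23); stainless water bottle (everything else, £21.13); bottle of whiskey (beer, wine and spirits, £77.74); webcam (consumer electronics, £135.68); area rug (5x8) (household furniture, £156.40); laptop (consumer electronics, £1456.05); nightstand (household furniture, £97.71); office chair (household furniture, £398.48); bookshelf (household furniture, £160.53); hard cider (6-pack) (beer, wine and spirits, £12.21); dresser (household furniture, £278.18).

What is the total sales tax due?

£256.94

Noise-cancelling headphones £142.23: consumer electronics → 10% → £14.223
Stainless water bottle £21.13: everything else → 3% → £0.6339
Bottle of whiskey £77.74: beer, wine and spirits → 9.25% → £7.19095
Webcam £135.68: consumer electronics → 10% → £13.568
Area rug (5x8) £156.40: household furniture → 4.5% → £7.038
Laptop £1456.05: consumer electronics → 10% + 1.75% surcharge = 11.75% → £171.085875
Nightstand £97.71: household furniture → 4.5% → £4.39695
Office chair £398.48: household furniture → 4.5% → £17.9316
Bookshelf £160.53: household furniture → 4.5% → £7.22385
Hard cider (6-pack) £12.21: beer, wine and spirits → 9.25% → £1.129425
Dresser £278.18: household furniture → 4.5% → £12.5181
Unrounded tax sum = £256.93965 → £256.94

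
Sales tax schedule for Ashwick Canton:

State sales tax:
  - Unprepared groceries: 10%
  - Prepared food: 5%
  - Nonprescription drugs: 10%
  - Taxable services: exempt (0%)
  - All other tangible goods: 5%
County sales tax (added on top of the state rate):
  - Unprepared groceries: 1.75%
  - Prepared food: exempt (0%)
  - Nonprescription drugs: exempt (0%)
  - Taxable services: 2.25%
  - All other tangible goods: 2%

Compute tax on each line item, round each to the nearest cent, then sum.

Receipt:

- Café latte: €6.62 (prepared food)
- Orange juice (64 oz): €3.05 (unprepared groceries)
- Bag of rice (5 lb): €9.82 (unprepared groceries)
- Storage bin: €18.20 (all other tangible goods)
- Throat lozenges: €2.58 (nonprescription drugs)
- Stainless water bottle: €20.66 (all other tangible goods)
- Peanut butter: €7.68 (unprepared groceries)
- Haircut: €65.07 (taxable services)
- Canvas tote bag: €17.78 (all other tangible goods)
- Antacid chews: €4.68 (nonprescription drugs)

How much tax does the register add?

€8.89

Café latte €6.62: prepared food → 5% + 0% county = 5% → €0.33
Orange juice (64 oz) €3.05: unprepared groceries → 10% + 1.75% county = 11.75% → €0.36
Bag of rice (5 lb) €9.82: unprepared groceries → 10% + 1.75% county = 11.75% → €1.15
Storage bin €18.20: all other tangible goods → 5% + 2% county = 7% → €1.27
Throat lozenges €2.58: nonprescription drugs → 10% + 0% county = 10% → €0.26
Stainless water bottle €20.66: all other tangible goods → 5% + 2% county = 7% → €1.45
Peanut butter €7.68: unprepared groceries → 10% + 1.75% county = 11.75% → €0.90
Haircut €65.07: taxable services → 0% + 2.25% county = 2.25% → €1.46
Canvas tote bag €17.78: all other tangible goods → 5% + 2% county = 7% → €1.24
Antacid chews €4.68: nonprescription drugs → 10% + 0% county = 10% → €0.47
Total tax = €0.33 + €0.36 + €1.15 + €1.27 + €0.26 + €1.45 + €0.90 + €1.46 + €1.24 + €0.47 = €8.89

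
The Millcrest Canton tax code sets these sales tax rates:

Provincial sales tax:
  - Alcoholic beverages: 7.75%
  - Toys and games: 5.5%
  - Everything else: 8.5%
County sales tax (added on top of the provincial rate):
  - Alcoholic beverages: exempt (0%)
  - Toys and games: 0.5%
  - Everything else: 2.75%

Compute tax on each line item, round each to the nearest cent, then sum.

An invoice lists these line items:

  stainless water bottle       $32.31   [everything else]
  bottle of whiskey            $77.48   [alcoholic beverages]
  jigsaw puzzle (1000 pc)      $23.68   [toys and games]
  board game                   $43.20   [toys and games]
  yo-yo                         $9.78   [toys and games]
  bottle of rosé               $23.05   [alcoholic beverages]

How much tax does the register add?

$16.02

Stainless water bottle $32.31: everything else → 8.5% + 2.75% county = 11.25% → $3.63
Bottle of whiskey $77.48: alcoholic beverages → 7.75% + 0% county = 7.75% → $6.00
Jigsaw puzzle (1000 pc) $23.68: toys and games → 5.5% + 0.5% county = 6% → $1.42
Board game $43.20: toys and games → 5.5% + 0.5% county = 6% → $2.59
Yo-yo $9.78: toys and games → 5.5% + 0.5% county = 6% → $0.59
Bottle of rosé $23.05: alcoholic beverages → 7.75% + 0% county = 7.75% → $1.79
Total tax = $3.63 + $6.00 + $1.42 + $2.59 + $0.59 + $1.79 = $16.02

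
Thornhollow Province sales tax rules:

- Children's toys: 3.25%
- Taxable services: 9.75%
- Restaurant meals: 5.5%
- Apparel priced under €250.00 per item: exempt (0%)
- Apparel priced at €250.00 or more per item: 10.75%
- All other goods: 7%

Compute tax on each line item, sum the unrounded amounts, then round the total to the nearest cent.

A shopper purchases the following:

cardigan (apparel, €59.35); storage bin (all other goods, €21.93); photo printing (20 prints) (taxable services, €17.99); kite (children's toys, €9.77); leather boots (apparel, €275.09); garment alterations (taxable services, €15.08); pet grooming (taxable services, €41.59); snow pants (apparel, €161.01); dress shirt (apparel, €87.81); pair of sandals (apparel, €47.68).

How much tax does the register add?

€38.70

Cardigan €59.35: apparel, under €250.00 → 0% → €0.00
Storage bin €21.93: all other goods → 7% → €1.5351
Photo printing (20 prints) €17.99: taxable services → 9.75% → €1.754025
Kite €9.77: children's toys → 3.25% → €0.317525
Leather boots €275.09: apparel, €250.00 or more → 10.75% → €29.572175
Garment alterations €15.08: taxable services → 9.75% → €1.4703
Pet grooming €41.59: taxable services → 9.75% → €4.055025
Snow pants €161.01: apparel, under €250.00 → 0% → €0.00
Dress shirt €87.81: apparel, under €250.00 → 0% → €0.00
Pair of sandals €47.68: apparel, under €250.00 → 0% → €0.00
Unrounded tax sum = €38.70415 → €38.70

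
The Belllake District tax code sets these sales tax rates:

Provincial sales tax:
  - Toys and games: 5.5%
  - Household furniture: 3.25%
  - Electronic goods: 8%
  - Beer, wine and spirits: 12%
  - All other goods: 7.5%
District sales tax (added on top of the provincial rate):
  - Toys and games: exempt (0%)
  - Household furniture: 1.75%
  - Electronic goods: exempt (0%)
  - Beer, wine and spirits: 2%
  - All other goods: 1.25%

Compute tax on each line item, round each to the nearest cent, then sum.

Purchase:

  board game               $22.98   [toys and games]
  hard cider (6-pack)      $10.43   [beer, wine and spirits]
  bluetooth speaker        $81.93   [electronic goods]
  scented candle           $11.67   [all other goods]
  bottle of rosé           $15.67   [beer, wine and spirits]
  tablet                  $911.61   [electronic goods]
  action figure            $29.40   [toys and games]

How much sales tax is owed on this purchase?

Board game $22.98: toys and games → 5.5% + 0% district = 5.5% → $1.26
Hard cider (6-pack) $10.43: beer, wine and spirits → 12% + 2% district = 14% → $1.46
Bluetooth speaker $81.93: electronic goods → 8% + 0% district = 8% → $6.55
Scented candle $11.67: all other goods → 7.5% + 1.25% district = 8.75% → $1.02
Bottle of rosé $15.67: beer, wine and spirits → 12% + 2% district = 14% → $2.19
Tablet $911.61: electronic goods → 8% + 0% district = 8% → $72.93
Action figure $29.40: toys and games → 5.5% + 0% district = 5.5% → $1.62
Total tax = $1.26 + $1.46 + $6.55 + $1.02 + $2.19 + $72.93 + $1.62 = $87.03

$87.03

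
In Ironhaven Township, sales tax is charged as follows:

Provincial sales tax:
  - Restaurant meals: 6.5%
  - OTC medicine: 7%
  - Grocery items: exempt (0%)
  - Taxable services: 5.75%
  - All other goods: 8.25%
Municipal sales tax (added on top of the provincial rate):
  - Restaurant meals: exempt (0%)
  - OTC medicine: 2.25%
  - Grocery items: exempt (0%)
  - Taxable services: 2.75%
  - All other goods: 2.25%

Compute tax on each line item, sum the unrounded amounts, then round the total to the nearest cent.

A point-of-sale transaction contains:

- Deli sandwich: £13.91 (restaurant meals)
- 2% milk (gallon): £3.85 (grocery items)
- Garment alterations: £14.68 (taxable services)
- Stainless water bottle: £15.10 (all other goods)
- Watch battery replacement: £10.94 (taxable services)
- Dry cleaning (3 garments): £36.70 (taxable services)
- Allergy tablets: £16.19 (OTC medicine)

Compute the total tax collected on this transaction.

Deli sandwich £13.91: restaurant meals → 6.5% + 0% municipal = 6.5% → £0.90415
2% milk (gallon) £3.85: grocery items → 0% + 0% municipal = 0% → £0.00
Garment alterations £14.68: taxable services → 5.75% + 2.75% municipal = 8.5% → £1.2478
Stainless water bottle £15.10: all other goods → 8.25% + 2.25% municipal = 10.5% → £1.5855
Watch battery replacement £10.94: taxable services → 5.75% + 2.75% municipal = 8.5% → £0.9299
Dry cleaning (3 garments) £36.70: taxable services → 5.75% + 2.75% municipal = 8.5% → £3.1195
Allergy tablets £16.19: OTC medicine → 7% + 2.25% municipal = 9.25% → £1.497575
Unrounded tax sum = £9.284425 → £9.28

£9.28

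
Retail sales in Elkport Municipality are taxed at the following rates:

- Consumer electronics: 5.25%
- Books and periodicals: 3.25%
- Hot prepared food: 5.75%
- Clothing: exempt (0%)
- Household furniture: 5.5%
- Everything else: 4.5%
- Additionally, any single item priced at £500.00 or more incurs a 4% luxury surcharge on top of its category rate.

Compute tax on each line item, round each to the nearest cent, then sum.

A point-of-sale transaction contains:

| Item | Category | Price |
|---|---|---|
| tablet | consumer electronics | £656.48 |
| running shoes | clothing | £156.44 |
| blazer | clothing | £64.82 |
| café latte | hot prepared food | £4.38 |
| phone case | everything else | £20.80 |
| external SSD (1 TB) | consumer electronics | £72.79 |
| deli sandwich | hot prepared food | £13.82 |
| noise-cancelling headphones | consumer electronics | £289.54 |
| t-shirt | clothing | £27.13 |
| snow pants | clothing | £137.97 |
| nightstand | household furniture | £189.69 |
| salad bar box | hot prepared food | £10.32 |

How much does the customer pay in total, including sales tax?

£1736.92

Tablet £656.48: consumer electronics → 5.25% + 4% surcharge = 9.25% → £60.72
Running shoes £156.44: clothing → 0% → £0.00
Blazer £64.82: clothing → 0% → £0.00
Café latte £4.38: hot prepared food → 5.75% → £0.25
Phone case £20.80: everything else → 4.5% → £0.94
External SSD (1 TB) £72.79: consumer electronics → 5.25% → £3.82
Deli sandwich £13.82: hot prepared food → 5.75% → £0.79
Noise-cancelling headphones £289.54: consumer electronics → 5.25% → £15.20
T-shirt £27.13: clothing → 0% → £0.00
Snow pants £137.97: clothing → 0% → £0.00
Nightstand £189.69: household furniture → 5.5% → £10.43
Salad bar box £10.32: hot prepared food → 5.75% → £0.59
Subtotal = £1644.18; tax = £92.74; total due = £1736.92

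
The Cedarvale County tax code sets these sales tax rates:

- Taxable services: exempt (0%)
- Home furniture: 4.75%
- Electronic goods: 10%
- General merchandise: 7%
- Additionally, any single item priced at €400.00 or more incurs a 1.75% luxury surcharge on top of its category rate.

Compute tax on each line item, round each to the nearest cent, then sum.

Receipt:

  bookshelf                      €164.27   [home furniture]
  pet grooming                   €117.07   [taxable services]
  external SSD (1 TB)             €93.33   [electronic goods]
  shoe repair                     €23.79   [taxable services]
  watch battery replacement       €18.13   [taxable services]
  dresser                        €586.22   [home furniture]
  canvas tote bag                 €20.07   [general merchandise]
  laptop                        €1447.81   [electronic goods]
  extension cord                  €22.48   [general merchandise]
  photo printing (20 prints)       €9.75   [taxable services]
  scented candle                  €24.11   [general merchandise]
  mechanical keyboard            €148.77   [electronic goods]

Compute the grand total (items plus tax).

€2920.69

Bookshelf €164.27: home furniture → 4.75% → €7.80
Pet grooming €117.07: taxable services → 0% → €0.00
External SSD (1 TB) €93.33: electronic goods → 10% → €9.33
Shoe repair €23.79: taxable services → 0% → €0.00
Watch battery replacement €18.13: taxable services → 0% → €0.00
Dresser €586.22: home furniture → 4.75% + 1.75% surcharge = 6.5% → €38.10
Canvas tote bag €20.07: general merchandise → 7% → €1.40
Laptop €1447.81: electronic goods → 10% + 1.75% surcharge = 11.75% → €170.12
Extension cord €22.48: general merchandise → 7% → €1.57
Photo printing (20 prints) €9.75: taxable services → 0% → €0.00
Scented candle €24.11: general merchandise → 7% → €1.69
Mechanical keyboard €148.77: electronic goods → 10% → €14.88
Subtotal = €2675.80; tax = €244.89; total due = €2920.69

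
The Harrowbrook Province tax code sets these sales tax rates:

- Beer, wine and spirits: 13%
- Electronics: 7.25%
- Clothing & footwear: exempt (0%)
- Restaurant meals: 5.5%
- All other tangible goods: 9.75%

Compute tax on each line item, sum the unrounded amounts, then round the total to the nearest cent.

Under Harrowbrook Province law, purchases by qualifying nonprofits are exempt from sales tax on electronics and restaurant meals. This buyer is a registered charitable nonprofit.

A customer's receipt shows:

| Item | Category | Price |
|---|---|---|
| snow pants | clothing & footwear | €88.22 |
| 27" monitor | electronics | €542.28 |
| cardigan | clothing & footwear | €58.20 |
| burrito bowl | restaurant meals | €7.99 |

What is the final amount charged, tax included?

€696.69

Snow pants €88.22: clothing & footwear → 0% → €0.00
27" monitor €542.28: electronics, buyer-exempt → 0% → €0.00
Cardigan €58.20: clothing & footwear → 0% → €0.00
Burrito bowl €7.99: restaurant meals, buyer-exempt → 0% → €0.00
Subtotal = €696.69; unrounded tax = €0.00 → €0.00; total due = €696.69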